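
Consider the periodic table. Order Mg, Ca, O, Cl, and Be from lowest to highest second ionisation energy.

The second ionization energy removes an electron from the +1 ion. For each element: Mg⁺ still has 1 valence electron; Ca⁺ still has 1 valence electron; O⁺ still has 5 valence electrons; Cl⁺ still has 6 valence electrons; Be⁺ still has 1 valence electron.
All are still removing valence electrons, so compare the +1 ions as you would atoms: IE_2 generally rises across a period (higher Z_eff) and falls down a group (larger shell), subject to the usual subshell exceptions.
Valence configurations: Mg⁺ [Ne]3s¹, Ca⁺ [Ar]4s¹, O⁺ [He]2s²2p³, Cl⁺ [Ne]3s²3p⁴, Be⁺ [He]2s¹.
Approximate IE_2 values (kJ/mol): Mg 1451, Ca 1145, O 3388, Cl 2298, Be 1757.
So the second ionization energies run Ca < Mg < Be < Cl < O.

Ca < Mg < Be < Cl < O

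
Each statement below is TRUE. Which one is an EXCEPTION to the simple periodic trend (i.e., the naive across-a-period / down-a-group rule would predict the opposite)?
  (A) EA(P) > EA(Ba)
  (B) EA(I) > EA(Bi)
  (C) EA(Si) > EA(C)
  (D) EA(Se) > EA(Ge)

(C)

The general trend: electron affinity increases across a period and decreases down a group.
(A) P (period 3, group 15) vs Ba (period 6, group 2): the stated order agrees with the simple trend.
(B) I (period 5, group 17) vs Bi (period 6, group 15): the stated order agrees with the simple trend.
(C) Si (period 3, group 14) vs C (period 2, group 14): the stated order contradicts the simple trend.
(D) Se (period 4, group 16) vs Ge (period 4, group 14): the stated order agrees with the simple trend.
The exception is (C): Si's larger, more diffuse 3p orbitals accept an added electron slightly more readily than C's compact 2p.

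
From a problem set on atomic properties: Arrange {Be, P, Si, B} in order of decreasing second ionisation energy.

B > P > Be > Si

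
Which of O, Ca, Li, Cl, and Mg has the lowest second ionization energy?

Ca

The second ionization energy removes an electron from the +1 ion. For each element: O⁺ still has 5 valence electrons; Ca⁺ still has 1 valence electron; Li⁺ is the bare [He] core; Cl⁺ still has 6 valence electrons; Mg⁺ still has 1 valence electron.
Core electrons are held far more tightly than valence electrons, so Li tops the IE_2 order.
Valence configurations: O⁺ [He]2s²2p³, Ca⁺ [Ar]4s¹, Cl⁺ [Ne]3s²3p⁴, Mg⁺ [Ne]3s¹.
Approximate IE_2 values (kJ/mol): O 3388, Ca 1145, Li 7298, Cl 2298, Mg 1451.
Putting it together, IE_2: Ca < Mg < Cl < O < Li.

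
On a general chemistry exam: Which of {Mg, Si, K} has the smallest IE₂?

Mg

The second ionization energy removes an electron from the +1 ion. For each element: Mg⁺ still has 1 valence electron; Si⁺ still has 3 valence electrons; K⁺ is the bare [Ar] core.
Pulling an electron out of a noble-gas core costs far more than removing a remaining valence electron, so K sits at the high end of IE_2.
Valence configurations: Mg⁺ [Ne]3s¹, Si⁺ [Ne]3s²3p¹.
Tabulated IE_2 (kJ/mol): Mg 1451, Si 1577, K 3052.
Overall IE_2 order: Mg < Si < K.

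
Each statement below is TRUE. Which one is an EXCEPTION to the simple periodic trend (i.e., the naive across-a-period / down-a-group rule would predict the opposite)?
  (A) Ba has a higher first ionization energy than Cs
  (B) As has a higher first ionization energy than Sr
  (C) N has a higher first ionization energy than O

(C)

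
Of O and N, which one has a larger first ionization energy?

N is in period 2, group 15; O is in period 2, group 16.
Removing the outermost electron gets harder across a period and easier down a group.
All lie in period 2; the across-period trend (first ionization energy increases left to right) applies, with the exception below.
Note the exception: N has a higher first ionization energy than O, contrary to the simple trend — pairing an electron in O's 2p⁴ costs repulsion energy, so O ionizes more easily than half-filled N (2p³).
For reference (kJ/mol): N 1402, O 1314.
So N has the larger first ionization energy (N > O).

N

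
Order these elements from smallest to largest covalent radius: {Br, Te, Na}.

Br < Te < Na

Na is in period 3, group 1; Br is in period 4, group 17; Te is in period 5, group 16.
Radius decreases left→right (rising Z_eff, same n) and increases top→bottom (higher n).
These span different periods and groups, so the two trends combine.
Te > Br: both effects reinforce here, so Te is clearly the larger of the two.
Na > Te: the two effects oppose for this pair; the across-period effect wins (155 vs 136 pm).
Approximate values (pm): Na 155, Br 114, Te 136.
So from smallest to largest: Br < Te < Na.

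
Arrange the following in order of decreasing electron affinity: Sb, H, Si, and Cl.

Cl > Si > Sb > H

H is in period 1, group 1; Si is in period 3, group 14; Cl is in period 3, group 17; Sb is in period 5, group 15.
Adding an electron releases more energy for atoms nearer the top right (short of the noble gases).
Here both period and group differ, so the two effects have to be weighed against each other.
Sb > H: period and group pull opposite ways; the across-period shift dominates (103 vs 73 kJ/mol).
Si > Sb: period and group pull opposite ways; the down-group shift dominates (134 vs 103 kJ/mol).
Cl > Si: Cl lies to the right of Si in period 3, so the across-period effect alone puts Cl higher.
Approximate values (kJ/mol): H 73, Si 134, Cl 349, Sb 103.
So from highest to lowest: Cl > Si > Sb > H.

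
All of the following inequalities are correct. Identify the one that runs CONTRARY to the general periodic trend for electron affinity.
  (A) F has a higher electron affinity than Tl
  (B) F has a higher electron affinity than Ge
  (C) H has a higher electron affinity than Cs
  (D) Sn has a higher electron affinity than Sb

(D)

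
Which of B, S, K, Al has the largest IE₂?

K

Consider each +1 ion: B⁺ still has 2 valence electrons; S⁺ still has 5 valence electrons; K⁺ is the bare [Ar] core; Al⁺ still has 2 valence electrons.
Core electrons are held far more tightly than valence electrons, so K tops the IE_2 order.
Valence configurations: B⁺ [He]2s², S⁺ [Ne]3s²3p³, Al⁺ [Ne]3s².
The numbers (kJ/mol): B 2427, S 2252, K 3052, Al 1817.
So the second ionization energies run Al < S < B < K.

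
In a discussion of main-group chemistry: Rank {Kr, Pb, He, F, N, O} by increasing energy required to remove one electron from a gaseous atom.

Across a period the outer electron is held more tightly (higher IE₁); down a group it sits in a higher shell, more shielded, and comes off more easily.
Neither a single period nor a single group — weigh both effects.
O > Pb: relative to Pb, both the across-period and down-group shifts push O's first ionization energy up.
Kr > O: the two effects oppose for this pair; the across-period effect wins (1351 vs 1314 kJ/mol).
N > Kr: period and group pull opposite ways; the down-group shift dominates (1402 vs 1351 kJ/mol).
F > N: both are in period 2; the period trend gives F the larger value.
He > F: relative to F, both the across-period and down-group shifts push He's first ionization energy up.
Note the exception: N has a higher first ionization energy than O, contrary to the simple trend — pairing an electron in O's 2p⁴ costs repulsion energy, so O ionizes more easily than half-filled N (2p³).
For reference (kJ/mol): He 2372, N 1402, O 1314, F 1681, Kr 1351, Pb 716.
So from lowest to highest: Pb < O < Kr < N < F < He.

Pb, O, Kr, N, F, He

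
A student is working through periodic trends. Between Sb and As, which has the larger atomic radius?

As is in period 4, group 15; Sb is in period 5, group 15.
Atomic radius shrinks across a period as nuclear charge pulls the same shell inward, and grows down a group as new shells are added.
All are in group 15, so atomic radius increases down the group.
So Sb has the larger atomic radius (Sb > As).

Sb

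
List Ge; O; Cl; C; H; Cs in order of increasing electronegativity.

Cs < Ge < H < C < Cl < O

H is in period 1, group 1; C is in period 2, group 14; O is in period 2, group 16; Cl is in period 3, group 17; Ge is in period 4, group 14; Cs is in period 6, group 1.
Atoms toward the upper right of the periodic table pull bonding electrons most strongly.
Here both period and group differ, so the two effects have to be weighed against each other.
Ge > Cs: both effects reinforce here, so Ge is clearly the higher of the two.
H > Ge: the two effects oppose for this pair; the down-group effect wins (2.20 vs 2.01).
C > H: period and group pull opposite ways; the across-period shift dominates (2.55 vs 2.20).
Cl > C: the two effects oppose for this pair; the across-period effect wins (3.16 vs 2.55).
O > Cl: period and group pull opposite ways; the down-group shift dominates (3.44 vs 3.16).
For reference (Pauling): H 2.20, C 2.55, O 3.44, Cl 3.16, Ge 2.01, Cs 0.79.
So from lowest to highest: Cs < Ge < H < C < Cl < O.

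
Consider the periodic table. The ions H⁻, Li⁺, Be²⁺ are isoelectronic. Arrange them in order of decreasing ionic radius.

H⁻ > Li⁺ > Be²⁺

All of these have 2 electrons, so size is governed by nuclear charge alone: the more protons, the stronger the pull on the same electron cloud, and the smaller the ion.
Nuclear charges: Be²⁺ (Z=4), Li⁺ (Z=3), H⁻ (Z=1).
Largest to smallest: H⁻ > Li⁺ > Be²⁺.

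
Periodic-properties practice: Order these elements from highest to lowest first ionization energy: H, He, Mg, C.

H is in period 1, group 1; He is in period 1, group 18; C is in period 2, group 14; Mg is in period 3, group 2.
First ionization energy rises across a period (greater Z_eff holds electrons more tightly) and falls down a group (valence electrons are farther from the nucleus).
Here both period and group differ, so the two effects have to be weighed against each other.
C > Mg: relative to Mg, both the across-period and down-group shifts push C's first ionization energy up.
H > C: period and group pull opposite ways; the down-group shift dominates (1312 vs 1086 kJ/mol).
He > H: He lies to the right of H in period 1, so the across-period effect alone puts He higher.
Tabulated first ionization energy (kJ/mol): H 1312, He 2372, C 1086, Mg 738.
So from highest to lowest: He > H > C > Mg.

He, H, C, Mg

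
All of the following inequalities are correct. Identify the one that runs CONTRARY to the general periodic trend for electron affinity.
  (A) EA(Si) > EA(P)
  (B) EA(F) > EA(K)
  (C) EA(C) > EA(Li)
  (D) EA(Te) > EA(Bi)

The general trend: electron affinity increases across a period and decreases down a group.
(A) Si (period 3, group 14) vs P (period 3, group 15): the stated order contradicts the simple trend.
(B) F (period 2, group 17) vs K (period 4, group 1): the stated order agrees with the simple trend.
(C) C (period 2, group 14) vs Li (period 2, group 1): the stated order agrees with the simple trend.
(D) Te (period 5, group 16) vs Bi (period 6, group 15): the stated order agrees with the simple trend.
The exception is (A): adding an electron to P's half-filled 3p³ is unfavourable, so Si (3p²) has the more exothermic EA.

(A)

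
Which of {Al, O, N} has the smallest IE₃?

Al

Consider each +2 ion: Al²⁺ still has 1 valence electron; O²⁺ still has 4 valence electrons; N²⁺ still has 3 valence electrons.
All are still removing valence electrons, so compare the +2 ions as you would atoms: IE_3 generally rises across a period (higher Z_eff) and falls down a group (larger shell), subject to the usual subshell exceptions.
Valence configurations: Al²⁺ [Ne]3s¹, O²⁺ [He]2s²2p², N²⁺ [He]2s²2p¹.
Approximate IE_3 values (kJ/mol): Al 2745, O 5300, N 4578.
Putting it together, IE_3: Al < N < O.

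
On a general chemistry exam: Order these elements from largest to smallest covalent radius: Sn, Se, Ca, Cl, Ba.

Cl is in period 3, group 17; Ca is in period 4, group 2; Se is in period 4, group 16; Sn is in period 5, group 14; Ba is in period 6, group 2.
Moving right in a period, electrons are added to the same shell under a stronger nuclear pull, so atoms get smaller; moving down, a new shell is opened and atoms get larger.
Neither a single period nor a single group — weigh both effects.
Se > Cl: relative to Cl, both the across-period and down-group shifts push Se's atomic radius up.
Sn > Se: both effects reinforce here, so Sn is clearly the larger of the two.
Ca > Sn: period and group pull opposite ways; the across-period shift dominates (171 vs 140 pm).
Ba > Ca: Ba sits below Ca in group 2, so the down-group effect alone puts Ba larger.
For reference (pm): Cl 99, Ca 171, Se 116, Sn 140, Ba 196.
So from largest to smallest: Ba > Ca > Sn > Se > Cl.

Ba > Ca > Sn > Se > Cl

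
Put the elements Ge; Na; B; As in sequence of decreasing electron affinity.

Ge, As, Na, B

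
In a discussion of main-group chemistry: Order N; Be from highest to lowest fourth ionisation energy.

IE_4 is the cost of taking one more electron from the +3 cation: N³⁺ still has 2 valence electrons; Be³⁺ is already 1 electron into the core.
Breaking into a closed-shell core is much more expensive than removing a leftover valence electron — Be has the largest IE_4 here.
Approximate IE_4 values (kJ/mol): N 7475, Be 21007.
Hence IE_4: N < Be.

Be > N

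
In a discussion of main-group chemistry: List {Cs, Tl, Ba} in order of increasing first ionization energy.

Cs < Ba < Tl

Removing the outermost electron gets harder across a period and easier down a group.
All lie in period 6, so first ionization energy increases left to right.
So from lowest to highest: Cs < Ba < Tl.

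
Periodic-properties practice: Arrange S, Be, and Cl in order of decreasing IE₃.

The third ionization energy removes an electron from the +2 ion. For each element: S²⁺ still has 4 valence electrons; Be²⁺ is the bare [He] core; Cl²⁺ still has 5 valence electrons.
Core electrons are held far more tightly than valence electrons, so Be tops the IE_3 order.
Valence configurations: S²⁺ [Ne]3s²3p², Cl²⁺ [Ne]3s²3p³.
Approximate IE_3 values (kJ/mol): S 3357, Be 14849, Cl 3822.
So the third ionization energies run S < Cl < Be.

Be > Cl > S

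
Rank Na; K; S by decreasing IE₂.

Consider each +1 ion: Na⁺ is the bare [Ne] core; K⁺ is the bare [Ar] core; S⁺ still has 5 valence electrons.
Core electrons are held far more tightly than valence electrons, so K and Na top the IE_2 order.
Tabulated IE_2 (kJ/mol): Na 4562, K 3052, S 2252.
So the second ionization energies run S < K < Na.

Na > K > S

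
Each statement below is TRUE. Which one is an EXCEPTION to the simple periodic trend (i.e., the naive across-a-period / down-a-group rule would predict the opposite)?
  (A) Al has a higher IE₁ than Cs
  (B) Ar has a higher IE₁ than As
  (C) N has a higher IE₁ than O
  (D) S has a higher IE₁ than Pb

(C)

The general trend: IE₁ increases across a period and decreases down a group.
(A) Al (period 3, group 13) vs Cs (period 6, group 1): the stated order agrees with the simple trend.
(B) Ar (period 3, group 18) vs As (period 4, group 15): the stated order agrees with the simple trend.
(C) N (period 2, group 15) vs O (period 2, group 16): the stated order contradicts the simple trend.
(D) S (period 3, group 16) vs Pb (period 6, group 14): the stated order agrees with the simple trend.
The exception is (C): pairing an electron in O's 2p⁴ costs repulsion energy, so O ionizes more easily than half-filled N (2p³).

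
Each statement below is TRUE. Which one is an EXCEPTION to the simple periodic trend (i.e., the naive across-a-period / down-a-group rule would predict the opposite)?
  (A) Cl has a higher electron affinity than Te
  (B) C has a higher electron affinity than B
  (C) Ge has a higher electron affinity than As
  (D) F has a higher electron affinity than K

(C)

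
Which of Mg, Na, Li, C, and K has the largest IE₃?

Li

Consider each +2 ion: Mg²⁺ is the bare [Ne] core; Na²⁺ is already 1 electron into the core; Li²⁺ is already 1 electron into the core; C²⁺ still has 2 valence electrons; K²⁺ is already 1 electron into the core.
Usually core removal costs more than valence removal, but here the competition is close: a tightly held n=2 valence electron can cost more to remove than an n=3 core electron, so the actual values have to decide it.
Approximate IE_3 values (kJ/mol): Mg 7733, Na 6910, Li 11815, C 4620, K 4420.
Overall IE_3 order: K < C < Na < Mg < Li.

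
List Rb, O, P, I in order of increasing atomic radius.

O < P < I < Rb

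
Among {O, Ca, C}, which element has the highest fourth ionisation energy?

O

After 3 electrons have been removed, what remains? O³⁺ still has 3 valence electrons; Ca³⁺ is already 1 electron into the core; C³⁺ still has 1 valence electron.
Usually core removal costs more than valence removal, but here the competition is close: a tightly held n=2 valence electron can cost more to remove than an n=3 core electron, so the actual values have to decide it.
Valence configurations: O³⁺ [He]2s²2p¹, C³⁺ [He]2s¹.
Tabulated IE_4 (kJ/mol): O 7469, Ca 6491, C 6223.
So the fourth ionization energies run C < Ca < O.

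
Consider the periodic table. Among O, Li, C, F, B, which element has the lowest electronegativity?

Li is in period 2, group 1; B is in period 2, group 13; C is in period 2, group 14; O is in period 2, group 16; F is in period 2, group 17.
Electronegativity increases across a period and decreases down a group, tracking effective nuclear charge and atomic size.
All lie in period 2, so electronegativity increases left to right.
The lowest electronegativity among these belongs to Li.

Li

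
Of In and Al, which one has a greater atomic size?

In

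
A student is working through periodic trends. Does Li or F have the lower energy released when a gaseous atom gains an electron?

Li

EA tends to increase across a period and decrease down a group, though the pattern is less regular than for IE or radius.
All lie in period 2, so electron affinity increases left to right.
So Li has the lower energy released when a gaseous atom gains an electron (Li < F).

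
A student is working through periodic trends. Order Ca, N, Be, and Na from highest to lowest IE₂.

After 1 electron has been removed, what remains? Ca⁺ still has 1 valence electron; N⁺ still has 4 valence electrons; Be⁺ still has 1 valence electron; Na⁺ is the bare [Ne] core.
Core electrons are held far more tightly than valence electrons, so Na tops the IE_2 order.
Valence configurations: Ca⁺ [Ar]4s¹, N⁺ [He]2s²2p², Be⁺ [He]2s¹.
Approximate IE_2 values (kJ/mol): Ca 1145, N 2856, Be 1757, Na 4562.
So the second ionization energies run Ca < Be < N < Na.

Na, N, Be, Ca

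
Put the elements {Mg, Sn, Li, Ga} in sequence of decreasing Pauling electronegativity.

Li is in period 2, group 1; Mg is in period 3, group 2; Ga is in period 4, group 13; Sn is in period 5, group 14.
EN rises left→right (higher Z_eff, smaller atoms) and falls top→bottom (larger, more shielded atoms).
A diagonal step moves right (one effect) and down (the opposite effect) at once.
Mg > Li: period and group pull opposite ways; the across-period shift dominates (1.31 vs 0.98).
Ga > Mg: the two effects oppose for this pair; the across-period effect wins (1.81 vs 1.31).
Sn > Ga: the two effects oppose for this pair; the across-period effect wins (1.96 vs 1.81).
For reference (Pauling): Li 0.98, Mg 1.31, Ga 1.81, Sn 1.96.
So from highest to lowest: Sn > Ga > Mg > Li.

Sn, Ga, Mg, Li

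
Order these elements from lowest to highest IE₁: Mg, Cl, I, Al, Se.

Al, Mg, Se, I, Cl

Mg is in period 3, group 2; Al is in period 3, group 13; Cl is in period 3, group 17; Se is in period 4, group 16; I is in period 5, group 17.
IE₁ increases left→right with effective nuclear charge and decreases top→bottom as the valence shell moves farther out.
Neither a single period nor a single group — weigh both effects.
Mg > Al: this pair runs against the simple trend — see the exception note.
Se > Mg: the two effects oppose for this pair; the across-period effect wins (941 vs 738 kJ/mol).
I > Se: period and group pull opposite ways; the across-period shift dominates (1008 vs 941 kJ/mol).
Cl > I: Cl sits above I in group 17, so the down-group effect alone puts Cl higher.
Note the exception: Mg has a higher first ionization energy than Al, contrary to the simple trend — Al's single 3p electron is easier to remove than one from Mg's filled 3s².
Tabulated first ionization energy (kJ/mol): Mg 738, Al 578, Cl 1251, Se 941, I 1008.
So from lowest to highest: Al < Mg < Se < I < Cl.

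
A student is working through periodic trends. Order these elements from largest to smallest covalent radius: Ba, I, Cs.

Cs > Ba > I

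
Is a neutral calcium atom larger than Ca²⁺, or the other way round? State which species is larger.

Forming Ca²⁺ removes 2 electrons from Ca. Fewer electrons for the same nuclear charge means less shielding and a higher Z_eff on the remaining electrons, and for main-group metals the entire outer shell is lost.
A cation is smaller than its parent atom: Ca²⁺ < Ca.

Ca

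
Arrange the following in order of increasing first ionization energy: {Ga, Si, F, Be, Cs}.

IE₁ increases left→right with effective nuclear charge and decreases top→bottom as the valence shell moves farther out.
Here both period and group differ, so the two effects have to be weighed against each other.
Ga > Cs: both effects reinforce here, so Ga is clearly the higher of the two.
Si > Ga: relative to Ga, both the across-period and down-group shifts push Si's first ionization energy up.
Be > Si: period and group pull opposite ways; the down-group shift dominates (900 vs 786 kJ/mol).
F > Be: F lies to the right of Be in period 2, so the across-period effect alone puts F higher.
Tabulated first ionization energy (kJ/mol): Be 900, F 1681, Si 786, Ga 579, Cs 376.
So from lowest to highest: Cs < Ga < Si < Be < F.

Cs, Ga, Si, Be, F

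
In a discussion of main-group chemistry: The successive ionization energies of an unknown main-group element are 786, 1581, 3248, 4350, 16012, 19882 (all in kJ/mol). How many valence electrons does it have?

Look for the largest jump between consecutive ionization energies: IE5/IE4 ≈ 3.7, far larger than any earlier ratio.
That jump marks the point where a core electron is being removed. So the atom has 4 valence electrons.

4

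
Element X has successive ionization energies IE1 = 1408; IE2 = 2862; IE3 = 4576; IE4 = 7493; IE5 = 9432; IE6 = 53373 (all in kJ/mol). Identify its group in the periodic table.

Group 15

Look for the largest jump between consecutive ionization energies: IE6/IE5 ≈ 5.7, far larger than any earlier ratio.
That jump marks the point where a core electron is being removed. So the atom has 5 valence electrons.
A main-group element with 5 valence electrons is in group 15.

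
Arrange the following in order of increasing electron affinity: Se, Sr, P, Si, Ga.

Sr, Ga, P, Si, Se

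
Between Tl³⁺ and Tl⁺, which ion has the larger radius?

Both ions have Z = 81 protons, but Tl³⁺ has lost more electrons, so its remaining electrons feel a larger effective nuclear charge per electron and are pulled in more tightly.
Higher positive charge → smaller ion, so Tl⁺ > Tl³⁺.

Tl⁺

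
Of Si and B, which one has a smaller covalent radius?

B

Moving right in a period, electrons are added to the same shell under a stronger nuclear pull, so atoms get smaller; moving down, a new shell is opened and atoms get larger.
A diagonal step moves right (one effect) and down (the opposite effect) at once.
Si > B: period and group pull opposite ways; the down-group shift dominates (116 vs 85 pm).
For reference (pm): B 85, Si 116.
So B has the smaller covalent radius (B < Si).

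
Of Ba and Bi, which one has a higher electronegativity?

Bi

Ba is in period 6, group 2; Bi is in period 6, group 15.
Smaller atoms with higher effective nuclear charge are more electronegative.
All lie in period 6, so electronegativity increases left to right.
So Bi has the higher electronegativity (Bi > Ba).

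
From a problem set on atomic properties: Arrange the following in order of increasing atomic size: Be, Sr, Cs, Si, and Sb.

Be is in period 2, group 2; Si is in period 3, group 14; Sr is in period 5, group 2; Sb is in period 5, group 15; Cs is in period 6, group 1.
Across a period the added protons contract the valence shell; down a group each new principal shell makes the atom larger.
Here both period and group differ, so the two effects have to be weighed against each other.
Si > Be: period and group pull opposite ways; the down-group shift dominates (116 vs 102 pm).
Sb > Si: the two effects oppose for this pair; the down-group effect wins (140 vs 116 pm).
Sr > Sb: both are in period 5; the period trend gives Sr the larger value.
Cs > Sr: relative to Sr, both the across-period and down-group shifts push Cs's atomic radius up.
Approximate values (pm): Be 102, Si 116, Sr 185, Sb 140, Cs 232.
So from smallest to largest: Be < Si < Sb < Sr < Cs.

Be < Si < Sb < Sr < Cs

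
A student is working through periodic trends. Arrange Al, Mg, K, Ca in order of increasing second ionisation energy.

IE_2 is the cost of taking one more electron from the +1 cation: Al⁺ still has 2 valence electrons; Mg⁺ still has 1 valence electron; K⁺ is the bare [Ar] core; Ca⁺ still has 1 valence electron.
Core electrons are held far more tightly than valence electrons, so K tops the IE_2 order.
Valence configurations: Al⁺ [Ne]3s², Mg⁺ [Ne]3s¹, Ca⁺ [Ar]4s¹.
The numbers (kJ/mol): Al 1817, Mg 1451, K 3052, Ca 1145.
Hence IE_2: Ca < Mg < Al < K.

Ca < Mg < Al < K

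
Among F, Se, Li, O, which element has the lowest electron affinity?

Li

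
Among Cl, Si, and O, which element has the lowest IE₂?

Si

The second ionization energy removes an electron from the +1 ion. For each element: Cl⁺ still has 6 valence electrons; Si⁺ still has 3 valence electrons; O⁺ still has 5 valence electrons.
All are still removing valence electrons, so compare the +1 ions as you would atoms: IE_2 generally rises across a period (higher Z_eff) and falls down a group (larger shell), subject to the usual subshell exceptions.
Valence configurations: Cl⁺ [Ne]3s²3p⁴, Si⁺ [Ne]3s²3p¹, O⁺ [He]2s²2p³.
The numbers (kJ/mol): Cl 2298, Si 1577, O 3388.
Overall IE_2 order: Si < Cl < O.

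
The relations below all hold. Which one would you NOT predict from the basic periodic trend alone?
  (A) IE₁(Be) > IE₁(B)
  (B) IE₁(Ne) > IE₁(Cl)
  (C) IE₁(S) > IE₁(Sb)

(A)

The general trend: first ionization energy increases across a period and decreases down a group.
(A) Be (period 2, group 2) vs B (period 2, group 13): the stated order contradicts the simple trend.
(B) Ne (period 2, group 18) vs Cl (period 3, group 17): the stated order agrees with the simple trend.
(C) S (period 3, group 16) vs Sb (period 5, group 15): the stated order agrees with the simple trend.
The exception is (A): removing B's lone 2p electron is easier than breaking Be's filled 2s².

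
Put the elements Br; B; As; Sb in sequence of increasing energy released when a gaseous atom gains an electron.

B < As < Sb < Br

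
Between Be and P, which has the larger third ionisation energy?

Be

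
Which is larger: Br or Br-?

Br-

Forming Br- adds 1 electron to Br. More electron–electron repulsion in the same shell, with unchanged nuclear charge, lets the cloud expand.
An anion is larger than its parent atom: Br- > Br.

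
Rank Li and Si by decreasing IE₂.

Li, Si

Consider each +1 ion: Li⁺ is the bare [He] core; Si⁺ still has 3 valence electrons.
Core electrons are held far more tightly than valence electrons, so Li tops the IE_2 order.
The numbers (kJ/mol): Li 7298, Si 1577.
Putting it together, IE_2: Si < Li.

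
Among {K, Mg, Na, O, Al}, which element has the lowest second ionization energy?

The second ionization energy removes an electron from the +1 ion. For each element: K⁺ is the bare [Ar] core; Mg⁺ still has 1 valence electron; Na⁺ is the bare [Ne] core; O⁺ still has 5 valence electrons; Al⁺ still has 2 valence electrons.
Usually core removal costs more than valence removal, but here the competition is close: a tightly held n=2 valence electron can cost more to remove than an n=3 core electron, so the actual values have to decide it.
Valence configurations: Mg⁺ [Ne]3s¹, O⁺ [He]2s²2p³, Al⁺ [Ne]3s².
The numbers (kJ/mol): K 3052, Mg 1451, Na 4562, O 3388, Al 1817.
So the second ionization energies run Mg < Al < K < O < Na.

Mg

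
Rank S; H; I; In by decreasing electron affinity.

I > S > H > In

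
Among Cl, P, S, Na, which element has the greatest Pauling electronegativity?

Na is in period 3, group 1; P is in period 3, group 15; S is in period 3, group 16; Cl is in period 3, group 17.
EN rises left→right (higher Z_eff, smaller atoms) and falls top→bottom (larger, more shielded atoms).
All lie in period 3, so electronegativity increases left to right.
The greatest Pauling electronegativity among these belongs to Cl.

Cl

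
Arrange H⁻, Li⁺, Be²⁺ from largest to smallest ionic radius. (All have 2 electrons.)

All of these have 2 electrons, so size is governed by nuclear charge alone: the more protons, the stronger the pull on the same electron cloud, and the smaller the ion.
Nuclear charges: Be²⁺ (Z=4), Li⁺ (Z=3), H⁻ (Z=1).
Largest to smallest: H⁻ > Li⁺ > Be²⁺.

H⁻ > Li⁺ > Be²⁺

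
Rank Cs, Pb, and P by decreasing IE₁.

P is in period 3, group 15; Cs is in period 6, group 1; Pb is in period 6, group 14.
Across a period the outer electron is held more tightly (higher IE₁); down a group it sits in a higher shell, more shielded, and comes off more easily.
These span different periods and groups, so the two trends combine.
Pb > Cs: both are in period 6; the period trend gives Pb the larger value.
P > Pb: both effects reinforce here, so P is clearly the higher of the two.
Tabulated first ionization energy (kJ/mol): P 1012, Cs 376, Pb 716.
So from highest to lowest: P > Pb > Cs.

P > Pb > Cs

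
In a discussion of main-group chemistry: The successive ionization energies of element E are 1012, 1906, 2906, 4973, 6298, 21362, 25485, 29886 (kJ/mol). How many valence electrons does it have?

5

Look for the largest jump between consecutive ionization energies: IE6/IE5 ≈ 3.4, far larger than any earlier ratio.
That jump marks the point where a core electron is being removed. So the atom has 5 valence electrons.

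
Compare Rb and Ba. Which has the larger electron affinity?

Rb is in period 5, group 1; Ba is in period 6, group 2.
Atoms with high Z_eff and room in the valence shell (especially the halogens) have the most exothermic electron affinities.
Neither a single period nor a single group — weigh both effects.
Rb > Ba: period and group pull opposite ways; the down-group shift dominates (47 vs 14 kJ/mol).
Approximate values (kJ/mol): Rb 47, Ba 14.
So Rb has the larger electron affinity (Rb > Ba).

Rb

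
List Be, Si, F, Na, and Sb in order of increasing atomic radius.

Be is in period 2, group 2; F is in period 2, group 17; Na is in period 3, group 1; Si is in period 3, group 14; Sb is in period 5, group 15.
Radius decreases left→right (rising Z_eff, same n) and increases top→bottom (higher n).
Neither a single period nor a single group — weigh both effects.
Be > F: Be lies to the left of F in period 2, so the across-period effect alone puts Be larger.
Si > Be: the two effects oppose for this pair; the down-group effect wins (116 vs 102 pm).
Sb > Si: period and group pull opposite ways; the down-group shift dominates (140 vs 116 pm).
Na > Sb: the two effects oppose for this pair; the across-period effect wins (155 vs 140 pm).
For reference (pm): Be 102, F 64, Na 155, Si 116, Sb 140.
So from smallest to largest: F < Be < Si < Sb < Na.

F, Be, Si, Sb, Na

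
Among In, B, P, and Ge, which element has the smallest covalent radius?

B

Across a period the added protons contract the valence shell; down a group each new principal shell makes the atom larger.
Neither a single period nor a single group — weigh both effects.
P > B: period and group pull opposite ways; the down-group shift dominates (111 vs 85 pm).
Ge > P: both effects reinforce here, so Ge is clearly the larger of the two.
In > Ge: both effects reinforce here, so In is clearly the larger of the two.
For reference (pm): B 85, P 111, Ge 121, In 142.
The smallest covalent radius among these belongs to B.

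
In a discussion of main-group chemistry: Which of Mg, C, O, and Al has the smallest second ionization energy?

Mg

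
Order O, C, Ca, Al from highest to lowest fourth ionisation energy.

After 3 electrons have been removed, what remains? O³⁺ still has 3 valence electrons; C³⁺ still has 1 valence electron; Ca³⁺ is already 1 electron into the core; Al³⁺ is the bare [Ne] core.
Usually core removal costs more than valence removal, but here the competition is close: a tightly held n=2 valence electron can cost more to remove than an n=3 core electron, so the actual values have to decide it.
Valence configurations: O³⁺ [He]2s²2p¹, C³⁺ [He]2s¹.
Approximate IE_4 values (kJ/mol): O 7469, C 6223, Ca 6491, Al 11577.
Hence IE_4: C < Ca < O < Al.

Al, O, Ca, C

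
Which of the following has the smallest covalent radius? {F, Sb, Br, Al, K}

F is in period 2, group 17; Al is in period 3, group 13; K is in period 4, group 1; Br is in period 4, group 17; Sb is in period 5, group 15.
Atomic radius shrinks across a period as nuclear charge pulls the same shell inward, and grows down a group as new shells are added.
These span different periods and groups, so the two trends combine.
Br > F: Br sits below F in group 17, so the down-group effect alone puts Br larger.
Al > Br: period and group pull opposite ways; the across-period shift dominates (126 vs 114 pm).
Sb > Al: period and group pull opposite ways; the down-group shift dominates (140 vs 126 pm).
K > Sb: the two effects oppose for this pair; the across-period effect wins (196 vs 140 pm).
For reference (pm): F 64, Al 126, K 196, Br 114, Sb 140.
The smallest covalent radius among these belongs to F.

F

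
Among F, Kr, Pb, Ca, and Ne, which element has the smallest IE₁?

F is in period 2, group 17; Ne is in period 2, group 18; Ca is in period 4, group 2; Kr is in period 4, group 18; Pb is in period 6, group 14.
First ionization energy rises across a period (greater Z_eff holds electrons more tightly) and falls down a group (valence electrons are farther from the nucleus).
These span different periods and groups, so the two trends combine.
Pb > Ca: the two effects oppose for this pair; the across-period effect wins (716 vs 590 kJ/mol).
Kr > Pb: relative to Pb, both the across-period and down-group shifts push Kr's first ionization energy up.
F > Kr: period and group pull opposite ways; the down-group shift dominates (1681 vs 1351 kJ/mol).
Ne > F: both are in period 2; the period trend gives Ne the larger value.
For reference (kJ/mol): F 1681, Ne 2081, Ca 590, Kr 1351, Pb 716.
The smallest IE₁ among these belongs to Ca.

Ca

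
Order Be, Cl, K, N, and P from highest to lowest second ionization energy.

IE_2 is the cost of taking one more electron from the +1 cation: Be⁺ still has 1 valence electron; Cl⁺ still has 6 valence electrons; K⁺ is the bare [Ar] core; N⁺ still has 4 valence electrons; P⁺ still has 4 valence electrons.
Core electrons are held far more tightly than valence electrons, so K tops the IE_2 order.
Valence configurations: Be⁺ [He]2s¹, Cl⁺ [Ne]3s²3p⁴, N⁺ [He]2s²2p², P⁺ [Ne]3s²3p².
Tabulated IE_2 (kJ/mol): Be 1757, Cl 2298, K 3052, N 2856, P 1907.
So the second ionization energies run Be < P < Cl < N < K.

K, N, Cl, P, Be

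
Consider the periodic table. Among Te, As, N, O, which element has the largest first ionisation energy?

N is in period 2, group 15; O is in period 2, group 16; As is in period 4, group 15; Te is in period 5, group 16.
Across a period the outer electron is held more tightly (higher IE₁); down a group it sits in a higher shell, more shielded, and comes off more easily.
Here both period and group differ, so the two effects have to be weighed against each other.
As > Te: the two effects oppose for this pair; the down-group effect wins (947 vs 869 kJ/mol).
O > As: relative to As, both the across-period and down-group shifts push O's first ionization energy up.
N > O: this pair runs against the simple trend — see the exception note.
Note the exception: N has a higher first ionization energy than O, contrary to the simple trend — pairing an electron in O's 2p⁴ costs repulsion energy, so O ionizes more easily than half-filled N (2p³).
Approximate values (kJ/mol): N 1402, O 1314, As 947, Te 869.
The largest first ionisation energy among these belongs to N.

N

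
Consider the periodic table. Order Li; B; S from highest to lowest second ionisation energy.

Consider each +1 ion: Li⁺ is the bare [He] core; B⁺ still has 2 valence electrons; S⁺ still has 5 valence electrons.
Pulling an electron out of a noble-gas core costs far more than removing a remaining valence electron, so Li sits at the high end of IE_2.
Valence configurations: B⁺ [He]2s², S⁺ [Ne]3s²3p³.
The numbers (kJ/mol): Li 7298, B 2427, S 2252.
Putting it together, IE_2: S < B < Li.

Li, B, S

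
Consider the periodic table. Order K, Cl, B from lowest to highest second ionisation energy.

Cl, B, K

The second ionization energy removes an electron from the +1 ion. For each element: K⁺ is the bare [Ar] core; Cl⁺ still has 6 valence electrons; B⁺ still has 2 valence electrons.
Pulling an electron out of a noble-gas core costs far more than removing a remaining valence electron, so K sits at the high end of IE_2.
Valence configurations: Cl⁺ [Ne]3s²3p⁴, B⁺ [He]2s².
Tabulated IE_2 (kJ/mol): K 3052, Cl 2298, B 2427.
Hence IE_2: Cl < B < K.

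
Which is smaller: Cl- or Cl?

Forming Cl- adds 1 electron to Cl. More electron–electron repulsion in the same shell, with unchanged nuclear charge, lets the cloud expand.
An anion is larger than its parent atom: Cl- > Cl.

Cl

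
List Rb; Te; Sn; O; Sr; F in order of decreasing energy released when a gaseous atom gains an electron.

O is in period 2, group 16; F is in period 2, group 17; Rb is in period 5, group 1; Sr is in period 5, group 2; Sn is in period 5, group 14; Te is in period 5, group 16.
EA tends to increase across a period and decrease down a group, though the pattern is less regular than for IE or radius.
Here both period and group differ, so the two effects have to be weighed against each other.
Rb > Sr: this pair runs against the simple trend — see the exception note.
Sn > Rb: both are in period 5; the period trend gives Sn the larger value.
O > Sn: relative to Sn, both the across-period and down-group shifts push O's electron affinity up.
Te > O: this pair runs against the simple trend — see the exception note.
F > Te: both effects reinforce here, so F is clearly the higher of the two.
Note the exception: Rb has a higher electron affinity than Sr, contrary to the simple trend — adding an electron to Sr (ns²) has to open a new, higher-energy np subshell, which is unfavourable.
Note the exception: Te has a higher electron affinity than O, contrary to the simple trend — O's compact 2p subshell gives strong electron–electron repulsion on the added electron.
Tabulated electron affinity (kJ/mol): O 141, F 328, Rb 47, Sr 5, Sn 107, Te 190.
So from highest to lowest: F > Te > O > Sn > Rb > Sr.

F > Te > O > Sn > Rb > Sr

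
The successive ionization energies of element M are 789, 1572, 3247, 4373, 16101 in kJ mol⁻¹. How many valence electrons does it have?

4

Look for the largest jump between consecutive ionization energies: IE5/IE4 ≈ 3.7, far larger than any earlier ratio.
That jump marks the point where a core electron is being removed. So the atom has 4 valence electrons.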